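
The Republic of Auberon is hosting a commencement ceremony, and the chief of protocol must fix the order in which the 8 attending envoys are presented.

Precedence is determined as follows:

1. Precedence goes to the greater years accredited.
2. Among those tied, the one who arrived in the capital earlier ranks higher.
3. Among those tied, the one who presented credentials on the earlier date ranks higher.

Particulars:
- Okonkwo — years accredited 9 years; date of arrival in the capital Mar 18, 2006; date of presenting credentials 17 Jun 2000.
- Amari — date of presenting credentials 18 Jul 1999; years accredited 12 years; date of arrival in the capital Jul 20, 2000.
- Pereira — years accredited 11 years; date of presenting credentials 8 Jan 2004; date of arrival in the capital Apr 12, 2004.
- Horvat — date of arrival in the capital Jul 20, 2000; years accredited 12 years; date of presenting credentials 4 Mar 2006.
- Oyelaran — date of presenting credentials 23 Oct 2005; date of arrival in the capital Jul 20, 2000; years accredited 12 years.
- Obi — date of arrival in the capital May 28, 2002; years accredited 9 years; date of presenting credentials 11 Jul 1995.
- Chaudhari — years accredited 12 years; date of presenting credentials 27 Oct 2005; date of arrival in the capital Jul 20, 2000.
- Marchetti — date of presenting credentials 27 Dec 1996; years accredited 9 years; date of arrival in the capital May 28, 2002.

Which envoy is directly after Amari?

Oyelaran

By years accredited (higher first): Amari, Oyelaran, Chaudhari and Horvat (each 12 years); then Pereira (11 years); then Obi, Marchetti and Okonkwo (each 9 years).
Amari, Oyelaran, Chaudhari and Horvat all have date of arrival in the capital Jul 20, 2000, so the next rule applies.
Among Amari, Oyelaran, Chaudhari and Horvat, by date of presenting credentials (earlier first): Amari (18 Jul 1999) before Oyelaran (23 Oct 2005) before Chaudhari (27 Oct 2005) before Horvat (4 Mar 2006).
Among Obi, Marchetti and Okonkwo, by date of arrival in the capital (earlier first): Obi and Marchetti (May 28, 2002) before Okonkwo (Mar 18, 2006).
Among Obi and Marchetti, by date of presenting credentials (earlier first): Obi (11 Jul 1995) before Marchetti (27 Dec 1996).
Order: Amari, Oyelaran, Chaudhari, Horvat, Pereira, Obi, Marchetti, Okonkwo.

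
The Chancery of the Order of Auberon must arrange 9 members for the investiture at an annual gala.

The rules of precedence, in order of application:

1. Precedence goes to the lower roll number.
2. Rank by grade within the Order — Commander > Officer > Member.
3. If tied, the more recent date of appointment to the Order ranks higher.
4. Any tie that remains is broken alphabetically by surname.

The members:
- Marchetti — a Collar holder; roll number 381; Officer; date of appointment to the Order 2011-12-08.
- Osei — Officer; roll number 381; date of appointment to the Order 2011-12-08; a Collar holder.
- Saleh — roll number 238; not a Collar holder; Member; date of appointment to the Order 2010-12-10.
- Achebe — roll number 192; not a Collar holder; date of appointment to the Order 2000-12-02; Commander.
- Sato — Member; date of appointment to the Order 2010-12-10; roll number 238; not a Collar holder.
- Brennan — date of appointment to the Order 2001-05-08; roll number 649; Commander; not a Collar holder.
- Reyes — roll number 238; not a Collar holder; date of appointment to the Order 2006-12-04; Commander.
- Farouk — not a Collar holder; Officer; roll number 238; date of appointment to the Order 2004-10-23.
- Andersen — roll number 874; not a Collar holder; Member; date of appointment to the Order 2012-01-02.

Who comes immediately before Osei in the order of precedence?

By roll number (lower first): Achebe (192); then Reyes, Farouk, Saleh and Sato (each 238); then Marchetti and Osei (both 381); then Brennan (649); then Andersen (874).
Among Reyes, Farouk, Saleh and Sato, by grade within the Order: Reyes (Commander) before Farouk (Officer) before Saleh and Sato (Member).
Saleh and Sato both have date of appointment to the Order 2010-12-10, so the next rule applies.
Among Saleh and Sato, alphabetically by surname: Saleh before Sato.
Marchetti and Osei are each Officer, so the next rule applies.
Marchetti and Osei both have date of appointment to the Order 2011-12-08, so the next rule applies.
Among Marchetti and Osei, alphabetically by surname: Marchetti before Osei.
Order: Achebe, Reyes, Farouk, Saleh, Sato, Marchetti, Osei, Brennan, Andersen.

Marchetti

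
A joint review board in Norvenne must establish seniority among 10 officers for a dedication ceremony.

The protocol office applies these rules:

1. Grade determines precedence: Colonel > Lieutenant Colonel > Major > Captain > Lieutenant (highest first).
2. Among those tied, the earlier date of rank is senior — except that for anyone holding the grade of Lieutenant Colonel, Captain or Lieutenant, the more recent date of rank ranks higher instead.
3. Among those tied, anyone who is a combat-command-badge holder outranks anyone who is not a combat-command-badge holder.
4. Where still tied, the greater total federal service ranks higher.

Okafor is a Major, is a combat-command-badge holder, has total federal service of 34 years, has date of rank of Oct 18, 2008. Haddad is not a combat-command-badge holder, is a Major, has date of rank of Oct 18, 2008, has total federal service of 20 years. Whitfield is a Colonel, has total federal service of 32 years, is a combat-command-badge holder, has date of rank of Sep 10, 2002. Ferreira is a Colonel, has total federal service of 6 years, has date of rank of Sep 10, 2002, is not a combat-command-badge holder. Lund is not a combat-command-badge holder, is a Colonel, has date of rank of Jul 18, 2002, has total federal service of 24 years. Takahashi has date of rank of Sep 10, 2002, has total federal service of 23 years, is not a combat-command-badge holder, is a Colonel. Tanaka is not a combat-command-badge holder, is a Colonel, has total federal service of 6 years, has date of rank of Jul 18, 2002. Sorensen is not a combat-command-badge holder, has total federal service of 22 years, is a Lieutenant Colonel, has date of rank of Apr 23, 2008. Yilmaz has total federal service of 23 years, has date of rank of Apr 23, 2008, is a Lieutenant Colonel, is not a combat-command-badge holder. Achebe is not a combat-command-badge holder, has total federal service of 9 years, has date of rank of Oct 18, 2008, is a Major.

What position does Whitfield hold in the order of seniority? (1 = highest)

By grade: Lund, Tanaka, Whitfield, Takahashi and Ferreira (Colonel); then Yilmaz and Sorensen (Lieutenant Colonel); then Okafor, Haddad and Achebe (Major).
Among Lund, Tanaka, Whitfield, Takahashi and Ferreira, by date of rank (earlier first): Lund and Tanaka (Jul 18, 2002) before Whitfield, Takahashi and Ferreira (Sep 10, 2002).
Lund and Tanaka are each not a combat-command-badge holder, so the next rule applies.
Among Lund and Tanaka, by total federal service (higher first): Lund (24 years) before Tanaka (6 years).
Among Whitfield, Takahashi and Ferreira, a combat-command-badge holder before not a combat-command-badge holder: Whitfield (a combat-command-badge holder) before Takahashi and Ferreira (not a combat-command-badge holder).
Among Takahashi and Ferreira, by total federal service (higher first): Takahashi (23 years) before Ferreira (6 years).
Yilmaz and Sorensen both have date of rank Apr 23, 2008, so the next rule applies.
Yilmaz and Sorensen are each not a combat-command-badge holder, so the next rule applies.
Among Yilmaz and Sorensen, by total federal service (higher first): Yilmaz (23 years) before Sorensen (22 years).
Okafor, Haddad and Achebe all have date of rank Oct 18, 2008, so the next rule applies.
Among Okafor, Haddad and Achebe, a combat-command-badge holder before not a combat-command-badge holder: Okafor (a combat-command-badge holder) before Haddad and Achebe (not a combat-command-badge holder).
Among Haddad and Achebe, by total federal service (higher first): Haddad (20 years) before Achebe (9 years).
Order: Lund, Tanaka, Whitfield, Takahashi, Ferreira, Yilmaz, Sorensen, Okafor, Haddad, Achebe. So position 3.

3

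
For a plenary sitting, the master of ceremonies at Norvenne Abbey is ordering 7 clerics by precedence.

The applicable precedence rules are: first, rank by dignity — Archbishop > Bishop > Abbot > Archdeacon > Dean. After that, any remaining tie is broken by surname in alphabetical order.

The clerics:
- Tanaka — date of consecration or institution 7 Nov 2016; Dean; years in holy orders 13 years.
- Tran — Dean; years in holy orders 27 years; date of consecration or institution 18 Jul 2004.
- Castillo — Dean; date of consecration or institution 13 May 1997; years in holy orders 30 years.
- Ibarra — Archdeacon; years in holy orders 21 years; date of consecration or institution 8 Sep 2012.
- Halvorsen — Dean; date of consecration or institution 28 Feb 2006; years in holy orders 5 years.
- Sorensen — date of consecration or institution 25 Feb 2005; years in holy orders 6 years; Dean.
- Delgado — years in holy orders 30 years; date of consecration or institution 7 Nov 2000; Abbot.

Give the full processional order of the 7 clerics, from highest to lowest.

By dignity: Delgado (Abbot); then Ibarra (Archdeacon); then Castillo, Halvorsen, Sorensen, Tanaka and Tran (Dean).
Among Castillo, Halvorsen, Sorensen, Tanaka and Tran, alphabetically by surname: Castillo before Halvorsen before Sorensen before Tanaka before Tran.
Full order: Delgado, Ibarra, Castillo, Halvorsen, Sorensen, Tanaka, Tran.

Delgado, Ibarra, Castillo, Halvorsen, Sorensen, Tanaka, Tran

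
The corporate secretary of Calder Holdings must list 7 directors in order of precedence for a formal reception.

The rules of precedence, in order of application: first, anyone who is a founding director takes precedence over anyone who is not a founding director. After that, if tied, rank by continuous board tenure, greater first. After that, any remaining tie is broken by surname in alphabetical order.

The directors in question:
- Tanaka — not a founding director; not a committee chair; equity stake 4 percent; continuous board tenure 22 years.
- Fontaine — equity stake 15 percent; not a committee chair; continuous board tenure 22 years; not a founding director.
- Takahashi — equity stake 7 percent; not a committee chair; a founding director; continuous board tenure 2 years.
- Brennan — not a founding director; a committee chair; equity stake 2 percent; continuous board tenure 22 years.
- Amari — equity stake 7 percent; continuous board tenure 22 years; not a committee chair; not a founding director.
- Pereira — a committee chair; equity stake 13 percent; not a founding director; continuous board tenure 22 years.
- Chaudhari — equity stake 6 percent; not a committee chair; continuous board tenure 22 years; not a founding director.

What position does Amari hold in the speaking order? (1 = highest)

2

By the first rule: Takahashi (a founding director); then Amari, Brennan, Chaudhari, Fontaine, Pereira and Tanaka (each not a founding director).
Amari, Brennan, Chaudhari, Fontaine, Pereira and Tanaka all have continuous board tenure 22 years, so the next rule applies.
Among Amari, Brennan, Chaudhari, Fontaine, Pereira and Tanaka, alphabetically by surname: Amari before Brennan before Chaudhari before Fontaine before Pereira before Tanaka.
Order: Takahashi, Amari, Brennan, Chaudhari, Fontaine, Pereira, Tanaka. So position 2.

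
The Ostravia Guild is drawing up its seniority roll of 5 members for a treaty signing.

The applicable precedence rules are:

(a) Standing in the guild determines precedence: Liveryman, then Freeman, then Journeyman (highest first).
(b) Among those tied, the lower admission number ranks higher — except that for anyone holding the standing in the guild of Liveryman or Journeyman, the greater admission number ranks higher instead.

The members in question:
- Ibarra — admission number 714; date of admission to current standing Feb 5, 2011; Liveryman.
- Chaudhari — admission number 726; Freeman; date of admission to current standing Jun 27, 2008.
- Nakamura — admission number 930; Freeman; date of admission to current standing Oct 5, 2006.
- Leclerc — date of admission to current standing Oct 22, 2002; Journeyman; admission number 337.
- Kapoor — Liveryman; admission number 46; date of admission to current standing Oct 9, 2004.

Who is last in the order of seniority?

Leclerc

By standing in the guild: Ibarra and Kapoor (Liveryman); then Chaudhari and Nakamura (Freeman); then Leclerc (Journeyman).
Among Ibarra and Kapoor, by admission number (higher first) (reversed rule for this group): Ibarra (714) before Kapoor (46).
Among Chaudhari and Nakamura, by admission number (lower first): Chaudhari (726) before Nakamura (930).
Order: Ibarra, Kapoor, Chaudhari, Nakamura, Leclerc.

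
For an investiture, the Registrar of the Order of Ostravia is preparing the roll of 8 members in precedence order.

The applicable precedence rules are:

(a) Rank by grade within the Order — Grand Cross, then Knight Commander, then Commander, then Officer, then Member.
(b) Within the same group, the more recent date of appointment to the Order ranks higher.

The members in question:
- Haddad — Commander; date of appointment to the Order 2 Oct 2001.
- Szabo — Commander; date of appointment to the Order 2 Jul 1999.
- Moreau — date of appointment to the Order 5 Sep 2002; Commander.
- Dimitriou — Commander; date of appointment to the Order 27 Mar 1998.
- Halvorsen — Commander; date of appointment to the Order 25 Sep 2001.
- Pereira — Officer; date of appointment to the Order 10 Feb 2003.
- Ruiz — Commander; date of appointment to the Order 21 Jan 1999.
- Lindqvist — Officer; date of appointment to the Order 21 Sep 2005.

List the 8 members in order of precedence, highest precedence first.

Moreau, Haddad, Halvorsen, Szabo, Ruiz, Dimitriou, Lindqvist, Pereira

By grade within the Order: Moreau, Haddad, Halvorsen, Szabo, Ruiz and Dimitriou (Commander); then Lindqvist and Pereira (Officer).
Among Moreau, Haddad, Halvorsen, Szabo, Ruiz and Dimitriou, by date of appointment to the Order (later first): Moreau (5 Sep 2002) before Haddad (2 Oct 2001) before Halvorsen (25 Sep 2001) before Szabo (2 Jul 1999) before Ruiz (21 Jan 1999) before Dimitriou (27 Mar 1998).
Among Lindqvist and Pereira, by date of appointment to the Order (later first): Lindqvist (21 Sep 2005) before Pereira (10 Feb 2003).
Full order: Moreau, Haddad, Halvorsen, Szabo, Ruiz, Dimitriou, Lindqvist, Pereira.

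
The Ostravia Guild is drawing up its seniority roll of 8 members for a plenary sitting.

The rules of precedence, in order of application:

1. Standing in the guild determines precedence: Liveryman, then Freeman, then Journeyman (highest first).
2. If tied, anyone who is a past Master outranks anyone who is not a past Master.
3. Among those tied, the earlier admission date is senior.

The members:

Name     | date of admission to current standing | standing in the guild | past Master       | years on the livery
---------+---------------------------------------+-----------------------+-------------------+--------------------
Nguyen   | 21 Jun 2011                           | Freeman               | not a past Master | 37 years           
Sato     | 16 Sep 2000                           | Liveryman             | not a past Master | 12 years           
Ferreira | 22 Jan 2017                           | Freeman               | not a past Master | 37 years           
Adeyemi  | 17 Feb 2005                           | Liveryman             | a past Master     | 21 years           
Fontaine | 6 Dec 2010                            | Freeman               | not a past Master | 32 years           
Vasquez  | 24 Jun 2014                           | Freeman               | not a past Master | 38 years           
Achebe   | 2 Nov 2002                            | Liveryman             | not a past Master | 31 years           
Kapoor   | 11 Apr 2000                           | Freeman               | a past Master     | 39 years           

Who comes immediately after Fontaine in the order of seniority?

By standing in the guild: Adeyemi, Sato and Achebe (Liveryman); then Kapoor, Fontaine, Nguyen, Vasquez and Ferreira (Freeman).
Among Adeyemi, Sato and Achebe, a past Master before not a past Master: Adeyemi (a past Master) before Sato and Achebe (not a past Master).
Among Sato and Achebe, by date of admission to current standing (earlier first): Sato (16 Sep 2000) before Achebe (2 Nov 2002).
Among Kapoor, Fontaine, Nguyen, Vasquez and Ferreira, a past Master before not a past Master: Kapoor (a past Master) before Fontaine, Nguyen, Vasquez and Ferreira (not a past Master).
Among Fontaine, Nguyen, Vasquez and Ferreira, by date of admission to current standing (earlier first): Fontaine (6 Dec 2010) before Nguyen (21 Jun 2011) before Vasquez (24 Jun 2014) before Ferreira (22 Jan 2017).
Order: Adeyemi, Sato, Achebe, Kapoor, Fontaine, Nguyen, Vasquez, Ferreira.

Nguyen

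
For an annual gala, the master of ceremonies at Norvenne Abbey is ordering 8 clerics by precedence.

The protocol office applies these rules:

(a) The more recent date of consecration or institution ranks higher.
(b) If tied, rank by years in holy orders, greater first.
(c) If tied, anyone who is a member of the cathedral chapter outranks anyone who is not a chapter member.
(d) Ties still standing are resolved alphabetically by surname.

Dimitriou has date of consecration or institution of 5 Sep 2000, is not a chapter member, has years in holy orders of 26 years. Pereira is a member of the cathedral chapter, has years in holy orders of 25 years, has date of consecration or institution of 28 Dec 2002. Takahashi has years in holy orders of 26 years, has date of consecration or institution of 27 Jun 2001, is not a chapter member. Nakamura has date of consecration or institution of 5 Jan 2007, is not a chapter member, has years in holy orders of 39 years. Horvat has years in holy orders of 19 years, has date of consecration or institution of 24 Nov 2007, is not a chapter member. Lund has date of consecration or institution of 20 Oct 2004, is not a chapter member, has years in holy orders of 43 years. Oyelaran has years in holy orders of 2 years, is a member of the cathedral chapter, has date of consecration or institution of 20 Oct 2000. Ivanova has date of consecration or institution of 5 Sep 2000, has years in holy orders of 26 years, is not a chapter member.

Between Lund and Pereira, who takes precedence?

Lund

By date of consecration or institution (later first): Horvat (24 Nov 2007); then Nakamura (5 Jan 2007); then Lund (20 Oct 2004); then Pereira (28 Dec 2002); then Takahashi (27 Jun 2001); then Oyelaran (20 Oct 2000); then Dimitriou and Ivanova (both 5 Sep 2000).
Dimitriou and Ivanova both have years in holy orders 26 years, so the next rule applies.
Dimitriou and Ivanova are each not a chapter member, so the next rule applies.
Among Dimitriou and Ivanova, alphabetically by surname: Dimitriou before Ivanova.
So Lund takes precedence.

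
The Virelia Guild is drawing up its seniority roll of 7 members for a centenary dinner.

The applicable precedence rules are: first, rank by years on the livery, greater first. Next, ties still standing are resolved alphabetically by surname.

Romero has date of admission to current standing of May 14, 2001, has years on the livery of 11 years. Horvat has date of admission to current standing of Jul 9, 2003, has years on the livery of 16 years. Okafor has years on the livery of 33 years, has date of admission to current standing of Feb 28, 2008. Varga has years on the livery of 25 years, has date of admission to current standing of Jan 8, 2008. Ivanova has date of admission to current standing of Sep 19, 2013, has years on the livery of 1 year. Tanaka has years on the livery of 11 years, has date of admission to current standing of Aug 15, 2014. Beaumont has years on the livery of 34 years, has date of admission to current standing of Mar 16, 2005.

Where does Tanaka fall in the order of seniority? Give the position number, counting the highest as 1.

6

By years on the livery (higher first): Beaumont (34 years); then Okafor (33 years); then Varga (25 years); then Horvat (16 years); then Romero and Tanaka (both 11 years); then Ivanova (1 year).
Among Romero and Tanaka, alphabetically by surname: Romero before Tanaka.
Order: Beaumont, Okafor, Varga, Horvat, Romero, Tanaka, Ivanova. So position 6.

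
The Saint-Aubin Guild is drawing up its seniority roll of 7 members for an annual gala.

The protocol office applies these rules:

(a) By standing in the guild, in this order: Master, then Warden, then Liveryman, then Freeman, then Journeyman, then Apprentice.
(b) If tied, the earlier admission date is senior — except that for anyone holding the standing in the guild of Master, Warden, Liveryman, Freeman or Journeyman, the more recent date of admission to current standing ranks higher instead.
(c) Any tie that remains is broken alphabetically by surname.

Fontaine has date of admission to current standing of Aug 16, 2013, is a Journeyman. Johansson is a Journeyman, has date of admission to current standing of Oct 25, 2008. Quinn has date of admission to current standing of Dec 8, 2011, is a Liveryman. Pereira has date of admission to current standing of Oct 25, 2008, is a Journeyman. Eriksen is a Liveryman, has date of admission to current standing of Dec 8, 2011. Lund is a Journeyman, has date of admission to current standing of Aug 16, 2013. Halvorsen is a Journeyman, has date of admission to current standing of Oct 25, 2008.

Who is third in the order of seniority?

Fontaine

By standing in the guild: Eriksen and Quinn (Liveryman); then Fontaine, Lund, Halvorsen, Johansson and Pereira (Journeyman).
Eriksen and Quinn both have date of admission to current standing Dec 8, 2011, so the next rule applies.
Among Eriksen and Quinn, alphabetically by surname: Eriksen before Quinn.
Among Fontaine, Lund, Halvorsen, Johansson and Pereira, by date of admission to current standing (later first) (reversed rule for this group): Fontaine and Lund (Aug 16, 2013) before Halvorsen, Johansson and Pereira (Oct 25, 2008).
Among Fontaine and Lund, alphabetically by surname: Fontaine before Lund.
Among Halvorsen, Johansson and Pereira, alphabetically by surname: Halvorsen before Johansson before Pereira.
Order: Eriksen, Quinn, Fontaine, Lund, Halvorsen, Johansson, Pereira.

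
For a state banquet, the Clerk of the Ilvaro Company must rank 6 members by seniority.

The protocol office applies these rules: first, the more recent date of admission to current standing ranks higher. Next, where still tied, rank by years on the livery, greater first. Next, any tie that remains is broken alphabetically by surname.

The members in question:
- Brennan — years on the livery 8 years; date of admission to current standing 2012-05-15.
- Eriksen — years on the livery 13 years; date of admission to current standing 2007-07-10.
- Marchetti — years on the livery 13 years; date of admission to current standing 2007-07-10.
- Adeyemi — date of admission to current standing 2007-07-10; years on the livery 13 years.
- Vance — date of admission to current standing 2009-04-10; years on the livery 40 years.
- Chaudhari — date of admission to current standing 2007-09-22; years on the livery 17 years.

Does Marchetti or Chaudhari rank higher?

Chaudhari

By date of admission to current standing (later first): Brennan (2012-05-15); then Vance (2009-04-10); then Chaudhari (2007-09-22); then Adeyemi, Eriksen and Marchetti (each 2007-07-10).
Adeyemi, Eriksen and Marchetti all have years on the livery 13 years, so the next rule applies.
Among Adeyemi, Eriksen and Marchetti, alphabetically by surname: Adeyemi before Eriksen before Marchetti.
So Chaudhari takes precedence.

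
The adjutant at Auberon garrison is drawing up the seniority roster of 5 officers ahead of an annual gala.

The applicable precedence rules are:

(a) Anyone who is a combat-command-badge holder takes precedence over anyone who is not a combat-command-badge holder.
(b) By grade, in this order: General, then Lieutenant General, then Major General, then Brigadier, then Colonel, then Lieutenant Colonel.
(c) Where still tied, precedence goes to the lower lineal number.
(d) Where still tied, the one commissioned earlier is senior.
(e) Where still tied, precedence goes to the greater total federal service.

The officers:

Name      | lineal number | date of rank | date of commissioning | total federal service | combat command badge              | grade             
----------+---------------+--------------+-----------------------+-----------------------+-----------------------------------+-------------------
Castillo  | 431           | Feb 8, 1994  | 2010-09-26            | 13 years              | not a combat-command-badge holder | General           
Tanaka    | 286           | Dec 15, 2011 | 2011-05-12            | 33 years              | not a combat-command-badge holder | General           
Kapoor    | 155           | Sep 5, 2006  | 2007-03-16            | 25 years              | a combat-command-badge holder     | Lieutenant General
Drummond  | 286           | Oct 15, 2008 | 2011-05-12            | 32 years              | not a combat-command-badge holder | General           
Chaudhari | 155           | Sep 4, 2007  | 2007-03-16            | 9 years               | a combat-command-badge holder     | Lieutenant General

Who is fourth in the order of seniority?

Drummond

By the first rule: Kapoor and Chaudhari (both a combat-command-badge holder); then Tanaka, Drummond and Castillo (each not a combat-command-badge holder).
Kapoor and Chaudhari are each Lieutenant General, so the next rule applies.
Kapoor and Chaudhari both have lineal number 155, so the next rule applies.
Kapoor and Chaudhari both have date of commissioning 2007-03-16, so the next rule applies.
Among Kapoor and Chaudhari, by total federal service (higher first): Kapoor (25 years) before Chaudhari (9 years).
Tanaka, Drummond and Castillo are each General, so the next rule applies.
Among Tanaka, Drummond and Castillo, by lineal number (lower first): Tanaka and Drummond (286) before Castillo (431).
Tanaka and Drummond both have date of commissioning 2011-05-12, so the next rule applies.
Among Tanaka and Drummond, by total federal service (higher first): Tanaka (33 years) before Drummond (32 years).
Order: Kapoor, Chaudhari, Tanaka, Drummond, Castillo.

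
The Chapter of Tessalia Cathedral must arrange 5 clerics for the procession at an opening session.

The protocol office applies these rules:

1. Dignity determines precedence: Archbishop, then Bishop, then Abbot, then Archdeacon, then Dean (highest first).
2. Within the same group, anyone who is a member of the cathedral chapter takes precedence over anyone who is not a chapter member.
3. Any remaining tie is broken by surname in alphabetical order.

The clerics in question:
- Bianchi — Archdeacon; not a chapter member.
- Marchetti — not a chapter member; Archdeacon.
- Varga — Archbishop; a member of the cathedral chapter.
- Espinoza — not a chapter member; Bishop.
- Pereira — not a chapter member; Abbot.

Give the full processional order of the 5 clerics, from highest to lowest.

Varga, Espinoza, Pereira, Bianchi, Marchetti

By dignity: Varga (Archbishop); then Espinoza (Bishop); then Pereira (Abbot); then Bianchi and Marchetti (Archdeacon).
Bianchi and Marchetti are each not a chapter member, so the next rule applies.
Among Bianchi and Marchetti, alphabetically by surname: Bianchi before Marchetti.
Full order: Varga, Espinoza, Pereira, Bianchi, Marchetti.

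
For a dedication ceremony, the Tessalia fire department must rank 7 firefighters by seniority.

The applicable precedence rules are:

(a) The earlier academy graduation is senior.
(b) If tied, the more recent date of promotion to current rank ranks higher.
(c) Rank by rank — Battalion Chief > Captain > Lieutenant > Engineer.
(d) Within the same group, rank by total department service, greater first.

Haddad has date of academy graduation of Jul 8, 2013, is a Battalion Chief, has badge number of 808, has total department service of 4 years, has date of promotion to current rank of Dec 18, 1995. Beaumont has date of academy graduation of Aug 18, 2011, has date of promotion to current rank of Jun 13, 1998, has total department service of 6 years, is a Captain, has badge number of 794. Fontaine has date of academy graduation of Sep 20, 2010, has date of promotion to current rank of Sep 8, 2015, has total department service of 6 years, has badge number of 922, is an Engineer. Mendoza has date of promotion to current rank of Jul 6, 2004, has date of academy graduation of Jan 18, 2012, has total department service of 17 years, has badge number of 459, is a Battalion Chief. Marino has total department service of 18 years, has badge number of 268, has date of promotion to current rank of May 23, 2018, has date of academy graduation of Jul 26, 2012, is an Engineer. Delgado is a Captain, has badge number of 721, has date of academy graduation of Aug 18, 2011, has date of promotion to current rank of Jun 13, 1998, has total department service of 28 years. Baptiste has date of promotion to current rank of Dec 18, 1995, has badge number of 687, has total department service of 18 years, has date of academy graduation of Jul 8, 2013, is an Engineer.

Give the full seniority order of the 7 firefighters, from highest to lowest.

By date of academy graduation (earlier first): Fontaine (Sep 20, 2010); then Delgado and Beaumont (both Aug 18, 2011); then Mendoza (Jan 18, 2012); then Marino (Jul 26, 2012); then Haddad and Baptiste (both Jul 8, 2013).
Delgado and Beaumont both have date of promotion to current rank Jun 13, 1998, so the next rule applies.
Delgado and Beaumont are each Captain, so the next rule applies.
Among Delgado and Beaumont, by total department service (higher first): Delgado (28 years) before Beaumont (6 years).
Haddad and Baptiste both have date of promotion to current rank Dec 18, 1995, so the next rule applies.
Among Haddad and Baptiste, by rank: Haddad (Battalion Chief) before Baptiste (Engineer).
Full order: Fontaine, Delgado, Beaumont, Mendoza, Marino, Haddad, Baptiste.

Fontaine, Delgado, Beaumont, Mendoza, Marino, Haddad, Baptiste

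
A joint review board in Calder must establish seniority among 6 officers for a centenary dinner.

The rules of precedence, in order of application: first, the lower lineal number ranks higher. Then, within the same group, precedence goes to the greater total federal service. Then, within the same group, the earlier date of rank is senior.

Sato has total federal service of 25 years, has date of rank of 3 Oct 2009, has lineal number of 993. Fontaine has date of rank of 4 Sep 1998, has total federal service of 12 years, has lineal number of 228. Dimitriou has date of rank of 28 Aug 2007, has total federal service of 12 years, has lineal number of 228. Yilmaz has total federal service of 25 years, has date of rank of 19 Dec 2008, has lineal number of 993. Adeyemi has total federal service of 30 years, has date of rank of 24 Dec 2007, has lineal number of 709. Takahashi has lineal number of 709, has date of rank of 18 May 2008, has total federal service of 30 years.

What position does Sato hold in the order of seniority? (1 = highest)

6

By lineal number (lower first): Fontaine and Dimitriou (both 228); then Adeyemi and Takahashi (both 709); then Yilmaz and Sato (both 993).
Fontaine and Dimitriou both have total federal service 12 years, so the next rule applies.
Among Fontaine and Dimitriou, by date of rank (earlier first): Fontaine (4 Sep 1998) before Dimitriou (28 Aug 2007).
Adeyemi and Takahashi both have total federal service 30 years, so the next rule applies.
Among Adeyemi and Takahashi, by date of rank (earlier first): Adeyemi (24 Dec 2007) before Takahashi (18 May 2008).
Yilmaz and Sato both have total federal service 25 years, so the next rule applies.
Among Yilmaz and Sato, by date of rank (earlier first): Yilmaz (19 Dec 2008) before Sato (3 Oct 2009).
Order: Fontaine, Dimitriou, Adeyemi, Takahashi, Yilmaz, Sato. So position 6.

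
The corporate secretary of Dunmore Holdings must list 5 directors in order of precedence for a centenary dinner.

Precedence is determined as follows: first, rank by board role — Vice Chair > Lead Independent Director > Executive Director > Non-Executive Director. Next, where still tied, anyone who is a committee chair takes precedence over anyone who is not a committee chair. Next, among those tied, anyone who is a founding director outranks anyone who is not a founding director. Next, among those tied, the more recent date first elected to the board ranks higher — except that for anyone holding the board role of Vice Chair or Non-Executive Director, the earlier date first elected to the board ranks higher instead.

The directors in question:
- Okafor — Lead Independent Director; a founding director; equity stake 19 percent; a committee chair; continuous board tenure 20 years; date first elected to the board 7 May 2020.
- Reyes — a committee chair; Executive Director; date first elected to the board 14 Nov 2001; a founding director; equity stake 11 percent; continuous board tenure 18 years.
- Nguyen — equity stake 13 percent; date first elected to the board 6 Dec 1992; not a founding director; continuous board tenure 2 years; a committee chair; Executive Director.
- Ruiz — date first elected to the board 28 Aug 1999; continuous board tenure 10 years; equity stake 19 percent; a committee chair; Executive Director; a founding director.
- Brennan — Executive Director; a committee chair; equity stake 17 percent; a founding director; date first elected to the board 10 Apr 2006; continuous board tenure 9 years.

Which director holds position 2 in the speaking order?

By board role: Okafor (Lead Independent Director); then Brennan, Reyes, Ruiz and Nguyen (Executive Director).
Brennan, Reyes, Ruiz and Nguyen are each a committee chair, so the next rule applies.
Among Brennan, Reyes, Ruiz and Nguyen, a founding director before not a founding director: Brennan, Reyes and Ruiz (a founding director) before Nguyen (not a founding director).
Among Brennan, Reyes and Ruiz, by date first elected to the board (later first): Brennan (10 Apr 2006) before Reyes (14 Nov 2001) before Ruiz (28 Aug 1999).
Order: Okafor, Brennan, Reyes, Ruiz, Nguyen.

Brennan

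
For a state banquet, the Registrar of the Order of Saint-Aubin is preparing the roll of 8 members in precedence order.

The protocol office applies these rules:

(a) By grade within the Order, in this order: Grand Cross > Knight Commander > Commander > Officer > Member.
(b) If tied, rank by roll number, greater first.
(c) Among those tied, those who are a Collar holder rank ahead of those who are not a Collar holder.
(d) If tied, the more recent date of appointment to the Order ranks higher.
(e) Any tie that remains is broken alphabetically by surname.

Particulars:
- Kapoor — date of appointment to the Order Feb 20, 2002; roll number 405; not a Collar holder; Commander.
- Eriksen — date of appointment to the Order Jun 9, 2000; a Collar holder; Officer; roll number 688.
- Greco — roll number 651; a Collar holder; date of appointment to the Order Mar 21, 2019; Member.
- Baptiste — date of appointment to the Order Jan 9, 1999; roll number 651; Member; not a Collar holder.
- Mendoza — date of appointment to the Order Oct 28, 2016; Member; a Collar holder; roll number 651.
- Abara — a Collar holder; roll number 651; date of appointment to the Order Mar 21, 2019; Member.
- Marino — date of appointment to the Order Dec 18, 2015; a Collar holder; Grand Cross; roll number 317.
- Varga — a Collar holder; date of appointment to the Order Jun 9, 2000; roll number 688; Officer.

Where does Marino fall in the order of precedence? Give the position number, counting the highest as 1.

By grade within the Order: Marino (Grand Cross); then Kapoor (Commander); then Eriksen and Varga (Officer); then Abara, Greco, Mendoza and Baptiste (Member).
Eriksen and Varga both have roll number 688, so the next rule applies.
Eriksen and Varga are each a Collar holder, so the next rule applies.
Eriksen and Varga both have date of appointment to the Order Jun 9, 2000, so the next rule applies.
Among Eriksen and Varga, alphabetically by surname: Eriksen before Varga.
Abara, Greco, Mendoza and Baptiste all have roll number 651, so the next rule applies.
Among Abara, Greco, Mendoza and Baptiste, a Collar holder before not a Collar holder: Abara, Greco and Mendoza (a Collar holder) before Baptiste (not a Collar holder).
Among Abara, Greco and Mendoza, by date of appointment to the Order (later first): Abara and Greco (Mar 21, 2019) before Mendoza (Oct 28, 2016).
Among Abara and Greco, alphabetically by surname: Abara before Greco.
Order: Marino, Kapoor, Eriksen, Varga, Abara, Greco, Mendoza, Baptiste. So position 1.

1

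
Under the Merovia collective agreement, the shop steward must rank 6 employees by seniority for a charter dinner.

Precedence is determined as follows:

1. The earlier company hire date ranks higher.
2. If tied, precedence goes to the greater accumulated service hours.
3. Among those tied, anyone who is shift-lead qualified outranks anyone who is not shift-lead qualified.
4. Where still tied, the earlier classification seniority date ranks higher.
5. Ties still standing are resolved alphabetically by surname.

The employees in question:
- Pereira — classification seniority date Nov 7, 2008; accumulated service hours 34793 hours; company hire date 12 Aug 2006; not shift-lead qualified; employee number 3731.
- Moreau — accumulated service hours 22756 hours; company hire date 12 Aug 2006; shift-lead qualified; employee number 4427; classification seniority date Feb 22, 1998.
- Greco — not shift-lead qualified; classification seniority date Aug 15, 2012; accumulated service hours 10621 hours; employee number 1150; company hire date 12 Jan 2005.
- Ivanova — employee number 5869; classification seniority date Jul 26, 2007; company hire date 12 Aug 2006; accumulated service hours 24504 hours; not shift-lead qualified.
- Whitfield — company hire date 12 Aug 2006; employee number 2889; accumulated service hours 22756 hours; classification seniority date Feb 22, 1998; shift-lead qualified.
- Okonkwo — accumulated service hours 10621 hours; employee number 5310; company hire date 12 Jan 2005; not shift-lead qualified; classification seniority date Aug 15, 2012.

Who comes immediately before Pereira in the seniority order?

By company hire date (earlier first): Greco and Okonkwo (both 12 Jan 2005); then Pereira, Ivanova, Moreau and Whitfield (each 12 Aug 2006).
Greco and Okonkwo both have accumulated service hours 10621 hours, so the next rule applies.
Greco and Okonkwo are each not shift-lead qualified, so the next rule applies.
Greco and Okonkwo both have classification seniority date Aug 15, 2012, so the next rule applies.
Among Greco and Okonkwo, alphabetically by surname: Greco before Okonkwo.
Among Pereira, Ivanova, Moreau and Whitfield, by accumulated service hours (higher first): Pereira (34793 hours) before Ivanova (24504 hours) before Moreau and Whitfield (22756 hours).
Moreau and Whitfield are each shift-lead qualified, so the next rule applies.
Moreau and Whitfield both have classification seniority date Feb 22, 1998, so the next rule applies.
Among Moreau and Whitfield, alphabetically by surname: Moreau before Whitfield.
Order: Greco, Okonkwo, Pereira, Ivanova, Moreau, Whitfield.

Okonkwo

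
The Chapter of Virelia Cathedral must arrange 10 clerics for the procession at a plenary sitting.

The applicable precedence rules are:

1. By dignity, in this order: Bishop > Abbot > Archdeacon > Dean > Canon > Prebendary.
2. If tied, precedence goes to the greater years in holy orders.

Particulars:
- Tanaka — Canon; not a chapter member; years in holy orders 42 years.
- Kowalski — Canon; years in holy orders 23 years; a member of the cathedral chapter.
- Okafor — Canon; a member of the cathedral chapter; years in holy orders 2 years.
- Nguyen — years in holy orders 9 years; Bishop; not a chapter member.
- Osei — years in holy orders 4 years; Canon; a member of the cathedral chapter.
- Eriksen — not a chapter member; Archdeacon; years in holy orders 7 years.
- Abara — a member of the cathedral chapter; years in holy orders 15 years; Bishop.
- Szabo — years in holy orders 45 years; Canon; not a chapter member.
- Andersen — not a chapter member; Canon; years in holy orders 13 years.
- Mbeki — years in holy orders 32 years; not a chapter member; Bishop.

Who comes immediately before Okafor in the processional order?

Osei

By dignity: Mbeki, Abara and Nguyen (Bishop); then Eriksen (Archdeacon); then Szabo, Tanaka, Kowalski, Andersen, Osei and Okafor (Canon).
Among Mbeki, Abara and Nguyen, by years in holy orders (higher first): Mbeki (32 years) before Abara (15 years) before Nguyen (9 years).
Among Szabo, Tanaka, Kowalski, Andersen, Osei and Okafor, by years in holy orders (higher first): Szabo (45 years) before Tanaka (42 years) before Kowalski (23 years) before Andersen (13 years) before Osei (4 years) before Okafor (2 years).
Order: Mbeki, Abara, Nguyen, Eriksen, Szabo, Tanaka, Kowalski, Andersen, Osei, Okafor.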